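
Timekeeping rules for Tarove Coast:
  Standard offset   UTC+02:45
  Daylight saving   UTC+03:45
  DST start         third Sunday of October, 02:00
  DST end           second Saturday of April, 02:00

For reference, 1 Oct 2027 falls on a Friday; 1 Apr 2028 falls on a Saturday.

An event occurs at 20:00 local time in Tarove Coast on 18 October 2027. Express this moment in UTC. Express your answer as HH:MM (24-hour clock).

1 October 2027 is a Friday, so the first Sunday is October 3 and the third is October 17.
1 April 2028 is a Saturday, so the first Saturday is April 1 and the second is April 8.
Daylight saving runs 17 October 2027 – 8 April 2028; 18 October 2027 is inside that window, so Tarove Coast is at UTC+03:45.
20:00 local − 3h45m = 16:15 UTC.

16:15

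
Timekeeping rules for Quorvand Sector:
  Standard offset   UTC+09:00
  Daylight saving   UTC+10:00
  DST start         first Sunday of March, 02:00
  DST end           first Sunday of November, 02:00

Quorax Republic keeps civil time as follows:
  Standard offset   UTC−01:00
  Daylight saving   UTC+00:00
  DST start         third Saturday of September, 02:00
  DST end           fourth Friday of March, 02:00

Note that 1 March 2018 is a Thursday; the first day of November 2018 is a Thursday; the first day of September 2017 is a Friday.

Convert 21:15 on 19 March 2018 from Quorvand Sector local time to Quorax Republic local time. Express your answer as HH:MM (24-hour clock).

1 March 2018 is a Thursday, so the first Sunday is March 4.
1 November 2018 is a Thursday, so the first Sunday is November 4.
19 March 2018 lies within the daylight-saving period (4 March – 4 November), so Quorvand Sector is on daylight time, UTC+10:00.
21:15 Quorvand Sector − 10h = 11:15 UTC.
1 September 2017 is a Friday, so the first Saturday is September 2 and the third is September 16.
1 March 2018 is a Thursday, so the first Friday is March 2 and the fourth is March 23.
At the standard offset (UTC−01:00), 11:15 UTC − 1h = 10:15 Quorax Republic standard time.
The standard-time date in Quorax Republic, 19 March 2018, lies within the daylight-saving period (16 September 2017 – 23 March 2018), so Quorax Republic is on daylight time, UTC+00:00.
11:15 UTC + 0h = 11:15 Quorax Republic.

11:15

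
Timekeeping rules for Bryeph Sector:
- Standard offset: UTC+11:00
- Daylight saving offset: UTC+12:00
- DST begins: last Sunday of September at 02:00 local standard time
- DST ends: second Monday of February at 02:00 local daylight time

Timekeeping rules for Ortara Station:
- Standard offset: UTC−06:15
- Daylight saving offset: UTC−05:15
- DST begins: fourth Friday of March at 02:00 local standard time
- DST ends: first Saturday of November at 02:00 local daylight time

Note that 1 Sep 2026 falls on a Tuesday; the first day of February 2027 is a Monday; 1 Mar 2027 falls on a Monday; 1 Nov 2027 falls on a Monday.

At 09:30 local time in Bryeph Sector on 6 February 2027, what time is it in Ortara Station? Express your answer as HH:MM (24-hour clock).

15:15

1 September 2026 is a Tuesday, so Sundays fall on 6, 13, 20, 27; the last is September 27.
1 February 2027 is a Monday, so the first Monday is February 1 and the second is February 8.
6 February 2027 falls between 27 September 2026 and 8 February 2027, so daylight saving is in effect and Bryeph Sector is at UTC+12:00.
09:30 Bryeph Sector − 12h = 21:30 UTC (rolling into the previous day, 5 February 2027).
1 March 2027 is a Monday, so the first Friday is March 5 and the fourth is March 26.
1 November 2027 is a Monday, so the first Saturday is November 6.
At the standard offset (UTC−06:15), 21:30 UTC − 6h15m = 15:15 Ortara Station standard time.
The standard-time date in Ortara Station, 5 February 2027, is outside the daylight-saving period (26 March – 6 November), so Ortara Station is on standard time, UTC−06:15.
21:30 UTC − 6h15m = 15:15 Ortara Station.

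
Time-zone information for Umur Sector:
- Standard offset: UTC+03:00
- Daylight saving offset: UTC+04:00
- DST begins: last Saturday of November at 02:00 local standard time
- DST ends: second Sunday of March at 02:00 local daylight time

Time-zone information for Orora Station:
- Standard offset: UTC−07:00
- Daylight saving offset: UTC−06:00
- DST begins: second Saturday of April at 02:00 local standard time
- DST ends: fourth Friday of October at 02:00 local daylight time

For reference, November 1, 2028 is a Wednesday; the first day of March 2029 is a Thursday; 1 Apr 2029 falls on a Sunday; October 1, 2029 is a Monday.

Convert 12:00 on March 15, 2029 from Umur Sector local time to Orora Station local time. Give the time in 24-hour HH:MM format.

02:00

1 November 2028 is a Wednesday, so Saturdays fall on 4, 11, 18, 25; the last is November 25.
1 March 2029 is a Thursday, so the first Sunday is March 4 and the second is March 11.
March 15, 2029 is outside the daylight-saving period (25 November 2028 – 11 March 2029), so Umur Sector is on standard time, UTC+03:00.
12:00 Umur Sector − 3h = 09:00 UTC.
1 April 2029 is a Sunday, so the first Saturday is April 7 and the second is April 14.
1 October 2029 is a Monday, so the first Friday is October 5 and the fourth is October 26.
At the standard offset (UTC−07:00), 09:00 UTC − 7h = 02:00 Orora Station standard time.
Daylight saving runs 14 April – 26 October; the standard-time date in Orora Station, March 15, 2029, is outside that window, so Orora Station is on standard time at UTC−07:00.
09:00 UTC − 7h = 02:00 Orora Station.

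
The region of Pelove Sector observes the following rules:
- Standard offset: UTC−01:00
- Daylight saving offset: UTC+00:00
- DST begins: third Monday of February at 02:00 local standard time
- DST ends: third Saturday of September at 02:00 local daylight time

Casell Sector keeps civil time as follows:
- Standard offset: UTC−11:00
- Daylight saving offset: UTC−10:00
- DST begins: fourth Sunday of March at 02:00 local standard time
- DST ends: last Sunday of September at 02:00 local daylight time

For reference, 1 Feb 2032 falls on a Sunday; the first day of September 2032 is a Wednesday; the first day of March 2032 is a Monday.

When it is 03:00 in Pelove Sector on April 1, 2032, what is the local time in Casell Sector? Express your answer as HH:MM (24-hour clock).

1 February 2032 is a Sunday, so the first Monday is February 2 and the third is February 16.
1 September 2032 is a Wednesday, so the first Saturday is September 4 and the third is September 18.
April 1, 2032 falls between 16 February and 18 September, so daylight saving is in effect and Pelove Sector is at UTC+00:00.
03:00 Pelove Sector − 0h = 03:00 UTC.
1 March 2032 is a Monday, so the first Sunday is March 7 and the fourth is March 28.
1 September 2032 is a Wednesday, so Sundays fall on 5, 12, 19, 26; the last is September 26.
At the standard offset (UTC−11:00), 03:00 UTC − 11h = 16:00 Casell Sector standard time (rolling into the previous day, 31 March 2032).
The standard-time date in Casell Sector, March 31, 2032, falls between 28 March and 26 September, so daylight saving is in effect and Casell Sector is at UTC−10:00.
03:00 UTC − 10h = 17:00 Casell Sector (rolling into the previous day, 31 March 2032).

17:00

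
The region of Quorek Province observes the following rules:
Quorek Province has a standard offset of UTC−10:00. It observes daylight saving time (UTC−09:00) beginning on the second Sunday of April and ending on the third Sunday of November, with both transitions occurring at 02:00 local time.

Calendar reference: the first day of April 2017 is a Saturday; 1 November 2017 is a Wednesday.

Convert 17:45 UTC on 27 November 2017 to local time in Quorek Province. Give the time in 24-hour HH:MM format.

07:45

1 April 2017 is a Saturday, so the first Sunday is April 2 and the second is April 9.
1 November 2017 is a Wednesday, so the first Sunday is November 5 and the third is November 19.
At the standard offset (UTC−10:00), 17:45 UTC − 10h = 07:45 Quorek Province standard time.
Daylight saving runs 9 April – 19 November; the standard-time date in Quorek Province, 27 November 2017, is outside that window, so Quorek Province is on standard time at UTC−10:00.
17:45 UTC − 10h = 07:45 local.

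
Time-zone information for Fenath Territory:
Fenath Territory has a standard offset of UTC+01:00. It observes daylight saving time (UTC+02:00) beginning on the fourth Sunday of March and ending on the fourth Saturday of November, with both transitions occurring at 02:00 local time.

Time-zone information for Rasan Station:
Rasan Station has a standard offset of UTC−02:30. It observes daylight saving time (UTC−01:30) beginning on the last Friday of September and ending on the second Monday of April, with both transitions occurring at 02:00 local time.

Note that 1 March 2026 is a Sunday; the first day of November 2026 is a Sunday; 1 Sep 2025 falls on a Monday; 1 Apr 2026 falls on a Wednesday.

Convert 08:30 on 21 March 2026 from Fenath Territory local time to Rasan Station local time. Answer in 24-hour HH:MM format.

06:00

1 March 2026 is a Sunday, so the first Sunday is March 1 and the fourth is March 22.
1 November 2026 is a Sunday, so the first Saturday is November 7 and the fourth is November 28.
Daylight saving runs 22 March – 28 November; 21 March 2026 is outside that window, so Fenath Territory is on standard time at UTC+01:00.
08:30 Fenath Territory − 1h = 07:30 UTC.
1 September 2025 is a Monday, so Fridays fall on 5, 12, 19, 26; the last is September 26.
1 April 2026 is a Wednesday, so the first Monday is April 6 and the second is April 13.
At the standard offset (UTC−02:30), 07:30 UTC − 2h30m = 05:00 Rasan Station standard time.
The standard-time date in Rasan Station, 21 March 2026, lies within the daylight-saving period (26 September 2025 – 13 April 2026), so Rasan Station is on daylight time, UTC−01:30.
07:30 UTC − 1h30m = 06:00 Rasan Station.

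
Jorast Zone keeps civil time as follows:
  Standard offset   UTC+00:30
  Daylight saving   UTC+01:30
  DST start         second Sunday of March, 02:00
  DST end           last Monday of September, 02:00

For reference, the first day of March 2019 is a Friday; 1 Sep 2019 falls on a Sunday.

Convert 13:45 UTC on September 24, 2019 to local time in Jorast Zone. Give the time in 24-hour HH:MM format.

1 March 2019 is a Friday, so the first Sunday is March 3 and the second is March 10.
1 September 2019 is a Sunday, so Mondays fall on 2, 9, 16, 23, 30; the last is September 30.
At the standard offset (UTC+00:30), 13:45 UTC + 0h30m = 14:15 Jorast Zone standard time.
The standard-time date in Jorast Zone, September 24, 2019, lies within the daylight-saving period (10 March – 30 September), so Jorast Zone is on daylight time, UTC+01:30.
13:45 UTC + 1h30m = 15:15 local.

15:15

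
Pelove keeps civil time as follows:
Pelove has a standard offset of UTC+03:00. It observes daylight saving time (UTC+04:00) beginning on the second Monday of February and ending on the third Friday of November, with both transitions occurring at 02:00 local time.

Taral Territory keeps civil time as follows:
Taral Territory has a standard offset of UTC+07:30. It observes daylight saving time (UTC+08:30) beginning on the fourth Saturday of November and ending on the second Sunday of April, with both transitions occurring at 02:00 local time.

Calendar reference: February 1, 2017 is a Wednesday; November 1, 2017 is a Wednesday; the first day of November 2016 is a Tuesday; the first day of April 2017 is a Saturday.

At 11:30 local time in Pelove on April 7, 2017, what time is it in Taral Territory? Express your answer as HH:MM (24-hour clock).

1 February 2017 is a Wednesday, so the first Monday is February 6 and the second is February 13.
1 November 2017 is a Wednesday, so the first Friday is November 3 and the third is November 17.
April 7, 2017 lies within the daylight-saving period (13 February – 17 November), so Pelove is on daylight time, UTC+04:00.
11:30 Pelove − 4h = 07:30 UTC.
1 November 2016 is a Tuesday, so the first Saturday is November 5 and the fourth is November 26.
1 April 2017 is a Saturday, so the first Sunday is April 2 and the second is April 9.
At the standard offset (UTC+07:30), 07:30 UTC + 7h30m = 15:00 Taral Territory standard time.
Daylight saving runs 26 November 2016 – 9 April 2017; the standard-time date in Taral Territory, April 7, 2017, is inside that window, so Taral Territory is at UTC+08:30.
07:30 UTC + 8h30m = 16:00 Taral Territory.

16:00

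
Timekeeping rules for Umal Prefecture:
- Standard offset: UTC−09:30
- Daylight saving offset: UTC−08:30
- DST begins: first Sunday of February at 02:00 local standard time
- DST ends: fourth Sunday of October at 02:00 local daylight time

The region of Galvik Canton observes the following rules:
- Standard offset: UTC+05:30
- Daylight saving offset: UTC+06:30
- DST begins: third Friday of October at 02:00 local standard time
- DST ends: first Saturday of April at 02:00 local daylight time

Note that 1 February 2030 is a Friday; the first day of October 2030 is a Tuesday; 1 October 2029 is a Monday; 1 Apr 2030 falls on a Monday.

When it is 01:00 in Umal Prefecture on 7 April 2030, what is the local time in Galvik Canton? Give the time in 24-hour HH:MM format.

15:00

1 February 2030 is a Friday, so the first Sunday is February 3.
1 October 2030 is a Tuesday, so the first Sunday is October 6 and the fourth is October 27.
7 April 2030 falls between 3 February and 27 October, so daylight saving is in effect and Umal Prefecture is at UTC−08:30.
01:00 Umal Prefecture + 8h30m = 09:30 UTC.
1 October 2029 is a Monday, so the first Friday is October 5 and the third is October 19.
1 April 2030 is a Monday, so the first Saturday is April 6.
At the standard offset (UTC+05:30), 09:30 UTC + 5h30m = 15:00 Galvik Canton standard time.
The standard-time date in Galvik Canton, 7 April 2030, is outside the daylight-saving period (19 October 2029 – 6 April 2030), so Galvik Canton is on standard time, UTC+05:30.
09:30 UTC + 5h30m = 15:00 Galvik Canton.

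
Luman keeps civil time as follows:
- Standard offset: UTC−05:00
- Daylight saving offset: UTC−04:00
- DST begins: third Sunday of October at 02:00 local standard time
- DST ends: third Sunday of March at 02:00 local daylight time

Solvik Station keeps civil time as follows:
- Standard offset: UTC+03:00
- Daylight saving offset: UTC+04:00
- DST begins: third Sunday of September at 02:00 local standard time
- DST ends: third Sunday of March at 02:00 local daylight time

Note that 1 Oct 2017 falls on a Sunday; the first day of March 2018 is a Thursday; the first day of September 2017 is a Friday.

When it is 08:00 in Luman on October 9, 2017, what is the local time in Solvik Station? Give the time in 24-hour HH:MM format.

1 October 2017 is a Sunday, so the first Sunday is October 1 and the third is October 15.
1 March 2018 is a Thursday, so the first Sunday is March 4 and the third is March 18.
October 9, 2017 does not fall between 15 October 2017 and 18 March 2018, so daylight saving is not in effect and Luman is at UTC−05:00.
08:00 Luman + 5h = 13:00 UTC.
1 September 2017 is a Friday, so the first Sunday is September 3 and the third is September 17.
1 March 2018 is a Thursday, so the first Sunday is March 4 and the third is March 18.
At the standard offset (UTC+03:00), 13:00 UTC + 3h = 16:00 Solvik Station standard time.
The standard-time date in Solvik Station, October 9, 2017, falls between 17 September 2017 and 18 March 2018, so daylight saving is in effect and Solvik Station is at UTC+04:00.
13:00 UTC + 4h = 17:00 Solvik Station.

17:00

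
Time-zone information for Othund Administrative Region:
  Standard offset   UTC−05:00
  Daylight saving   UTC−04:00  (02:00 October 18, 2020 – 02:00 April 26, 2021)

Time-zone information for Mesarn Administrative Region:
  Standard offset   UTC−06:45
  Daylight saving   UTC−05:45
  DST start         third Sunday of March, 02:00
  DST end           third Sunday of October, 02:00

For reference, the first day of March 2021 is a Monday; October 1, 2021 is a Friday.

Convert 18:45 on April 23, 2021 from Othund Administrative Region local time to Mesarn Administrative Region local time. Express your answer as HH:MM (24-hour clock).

17:00

April 23, 2021 lies within the daylight-saving period (18 October 2020 – 26 April 2021), so Othund Administrative Region is on daylight time, UTC−04:00.
18:45 Othund Administrative Region + 4h = 22:45 UTC.
1 March 2021 is a Monday, so the first Sunday is March 7 and the third is March 21.
1 October 2021 is a Friday, so the first Sunday is October 3 and the third is October 17.
At the standard offset (UTC−06:45), 22:45 UTC − 6h45m = 16:00 Mesarn Administrative Region standard time.
The standard-time date in Mesarn Administrative Region, April 23, 2021, lies within the daylight-saving period (21 March – 17 October), so Mesarn Administrative Region is on daylight time, UTC−05:45.
22:45 UTC − 5h45m = 17:00 Mesarn Administrative Region.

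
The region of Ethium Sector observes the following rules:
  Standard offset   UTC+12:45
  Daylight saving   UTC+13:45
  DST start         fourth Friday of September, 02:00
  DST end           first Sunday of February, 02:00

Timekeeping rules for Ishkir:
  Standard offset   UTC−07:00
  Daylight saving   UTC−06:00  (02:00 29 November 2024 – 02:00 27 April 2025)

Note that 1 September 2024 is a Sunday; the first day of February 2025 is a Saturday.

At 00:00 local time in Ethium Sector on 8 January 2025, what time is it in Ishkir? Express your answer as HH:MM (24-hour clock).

04:15

1 September 2024 is a Sunday, so the first Friday is September 6 and the fourth is September 27.
1 February 2025 is a Saturday, so the first Sunday is February 2.
Daylight saving runs 27 September 2024 – 2 February 2025; 8 January 2025 is inside that window, so Ethium Sector is at UTC+13:45.
00:00 Ethium Sector − 13h45m = 10:15 UTC (rolling into the previous day, 7 January 2025).
At the standard offset (UTC−07:00), 10:15 UTC − 7h = 03:15 Ishkir standard time.
The standard-time date in Ishkir, 7 January 2025, lies within the daylight-saving period (29 November 2024 – 27 April 2025), so Ishkir is on daylight time, UTC−06:00.
10:15 UTC − 6h = 04:15 Ishkir.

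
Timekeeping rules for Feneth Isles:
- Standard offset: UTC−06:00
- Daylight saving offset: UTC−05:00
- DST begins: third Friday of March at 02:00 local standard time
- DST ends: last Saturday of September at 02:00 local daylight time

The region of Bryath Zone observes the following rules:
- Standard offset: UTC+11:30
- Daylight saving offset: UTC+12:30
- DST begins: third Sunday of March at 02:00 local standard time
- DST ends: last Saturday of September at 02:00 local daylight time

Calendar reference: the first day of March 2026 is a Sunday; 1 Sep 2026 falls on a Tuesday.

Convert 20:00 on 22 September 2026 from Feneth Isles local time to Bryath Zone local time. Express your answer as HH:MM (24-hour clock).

13:30

1 March 2026 is a Sunday, so the first Friday is March 6 and the third is March 20.
1 September 2026 is a Tuesday, so Saturdays fall on 5, 12, 19, 26; the last is September 26.
22 September 2026 lies within the daylight-saving period (20 March – 26 September), so Feneth Isles is on daylight time, UTC−05:00.
20:00 Feneth Isles + 5h = 01:00 UTC (rolling into the next day, 23 September 2026).
1 March 2026 is a Sunday, so the first Sunday is March 1 and the third is March 15.
1 September 2026 is a Tuesday, so Saturdays fall on 5, 12, 19, 26; the last is September 26.
At the standard offset (UTC+11:30), 01:00 UTC + 11h30m = 12:30 Bryath Zone standard time.
The standard-time date in Bryath Zone, 23 September 2026, falls between 15 March and 26 September, so daylight saving is in effect and Bryath Zone is at UTC+12:30.
01:00 UTC + 12h30m = 13:30 Bryath Zone.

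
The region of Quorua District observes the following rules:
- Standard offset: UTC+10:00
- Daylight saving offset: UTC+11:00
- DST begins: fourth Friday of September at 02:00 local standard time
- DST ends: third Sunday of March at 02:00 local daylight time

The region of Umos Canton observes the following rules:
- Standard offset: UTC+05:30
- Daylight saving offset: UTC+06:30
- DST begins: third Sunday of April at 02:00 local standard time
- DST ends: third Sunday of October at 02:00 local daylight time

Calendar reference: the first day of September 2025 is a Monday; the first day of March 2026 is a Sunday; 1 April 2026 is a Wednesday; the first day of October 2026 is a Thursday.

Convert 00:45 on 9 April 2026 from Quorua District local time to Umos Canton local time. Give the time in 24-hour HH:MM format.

20:15

1 September 2025 is a Monday, so the first Friday is September 5 and the fourth is September 26.
1 March 2026 is a Sunday, so the first Sunday is March 1 and the third is March 15.
Daylight saving runs 26 September 2025 – 15 March 2026; 9 April 2026 is outside that window, so Quorua District is on standard time at UTC+10:00.
00:45 Quorua District − 10h = 14:45 UTC (rolling into the previous day, 8 April 2026).
1 April 2026 is a Wednesday, so the first Sunday is April 5 and the third is April 19.
1 October 2026 is a Thursday, so the first Sunday is October 4 and the third is October 18.
At the standard offset (UTC+05:30), 14:45 UTC + 5h30m = 20:15 Umos Canton standard time.
The standard-time date in Umos Canton, 8 April 2026, is outside the daylight-saving period (19 April – 18 October), so Umos Canton is on standard time, UTC+05:30.
14:45 UTC + 5h30m = 20:15 Umos Canton.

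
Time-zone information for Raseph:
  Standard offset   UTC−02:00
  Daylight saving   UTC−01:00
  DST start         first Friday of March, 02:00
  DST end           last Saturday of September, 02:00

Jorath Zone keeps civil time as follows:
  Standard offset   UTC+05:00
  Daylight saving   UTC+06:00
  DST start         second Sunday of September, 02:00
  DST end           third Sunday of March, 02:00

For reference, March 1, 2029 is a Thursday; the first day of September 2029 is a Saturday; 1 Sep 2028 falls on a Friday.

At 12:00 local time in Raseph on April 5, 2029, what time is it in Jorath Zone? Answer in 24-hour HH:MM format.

18:00

1 March 2029 is a Thursday, so the first Friday is March 2.
1 September 2029 is a Saturday, so Saturdays fall on 1, 8, 15, 22, 29; the last is September 29.
April 5, 2029 lies within the daylight-saving period (2 March – 29 September), so Raseph is on daylight time, UTC−01:00.
12:00 Raseph + 1h = 13:00 UTC.
1 September 2028 is a Friday, so the first Sunday is September 3 and the second is September 10.
1 March 2029 is a Thursday, so the first Sunday is March 4 and the third is March 18.
At the standard offset (UTC+05:00), 13:00 UTC + 5h = 18:00 Jorath Zone standard time.
Daylight saving runs 10 September 2028 – 18 March 2029; the standard-time date in Jorath Zone, April 5, 2029, is outside that window, so Jorath Zone is on standard time at UTC+05:00.
13:00 UTC + 5h = 18:00 Jorath Zone.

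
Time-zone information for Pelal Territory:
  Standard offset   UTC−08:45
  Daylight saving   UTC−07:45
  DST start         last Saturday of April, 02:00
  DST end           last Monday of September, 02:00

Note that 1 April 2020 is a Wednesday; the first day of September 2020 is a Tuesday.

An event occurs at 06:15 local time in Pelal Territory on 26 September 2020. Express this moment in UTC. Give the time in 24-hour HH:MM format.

14:00

1 April 2020 is a Wednesday, so Saturdays fall on 4, 11, 18, 25; the last is April 25.
1 September 2020 is a Tuesday, so Mondays fall on 7, 14, 21, 28; the last is September 28.
26 September 2020 lies within the daylight-saving period (25 April – 28 September), so Pelal Territory is on daylight time, UTC−07:45.
06:15 local + 7h45m = 14:00 UTC.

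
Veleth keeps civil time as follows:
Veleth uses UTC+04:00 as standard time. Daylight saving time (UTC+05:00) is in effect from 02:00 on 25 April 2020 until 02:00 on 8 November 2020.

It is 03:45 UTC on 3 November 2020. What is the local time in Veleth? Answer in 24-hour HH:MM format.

At the standard offset (UTC+04:00), 03:45 UTC + 4h = 07:45 Veleth standard time.
The standard-time date in Veleth, 3 November 2020, lies within the daylight-saving period (25 April – 8 November), so Veleth is on daylight time, UTC+05:00.
03:45 UTC + 5h = 08:45 local.

08:45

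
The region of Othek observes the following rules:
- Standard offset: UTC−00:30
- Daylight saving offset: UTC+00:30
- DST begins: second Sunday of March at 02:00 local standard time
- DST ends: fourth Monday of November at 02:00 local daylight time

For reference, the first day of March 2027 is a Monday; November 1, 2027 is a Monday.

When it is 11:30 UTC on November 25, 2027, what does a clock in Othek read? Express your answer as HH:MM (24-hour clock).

11:00

1 March 2027 is a Monday, so the first Sunday is March 7 and the second is March 14.
1 November 2027 is a Monday, so the first Monday is November 1 and the fourth is November 22.
At the standard offset (UTC−00:30), 11:30 UTC − 0h30m = 11:00 Othek standard time.
The standard-time date in Othek, November 25, 2027, is outside the daylight-saving period (14 March – 22 November), so Othek is on standard time, UTC−00:30.
11:30 UTC − 0h30m = 11:00 local.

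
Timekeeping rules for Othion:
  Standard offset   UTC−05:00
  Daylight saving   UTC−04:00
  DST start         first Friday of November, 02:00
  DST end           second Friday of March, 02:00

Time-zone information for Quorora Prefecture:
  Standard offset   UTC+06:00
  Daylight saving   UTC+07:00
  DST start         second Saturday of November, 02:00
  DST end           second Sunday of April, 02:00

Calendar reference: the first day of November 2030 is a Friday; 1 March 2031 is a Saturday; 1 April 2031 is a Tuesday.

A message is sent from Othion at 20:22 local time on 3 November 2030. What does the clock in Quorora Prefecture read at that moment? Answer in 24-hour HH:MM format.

1 November 2030 is a Friday, so the first Friday is November 1.
1 March 2031 is a Saturday, so the first Friday is March 7 and the second is March 14.
3 November 2030 lies within the daylight-saving period (1 November 2030 – 14 March 2031), so Othion is on daylight time, UTC−04:00.
20:22 Othion + 4h = 00:22 UTC (rolling into the next day, 4 November 2030).
1 November 2030 is a Friday, so the first Saturday is November 2 and the second is November 9.
1 April 2031 is a Tuesday, so the first Sunday is April 6 and the second is April 13.
At the standard offset (UTC+06:00), 00:22 UTC + 6h = 06:22 Quorora Prefecture standard time.
The standard-time date in Quorora Prefecture, 4 November 2030, is outside the daylight-saving period (9 November 2030 – 13 April 2031), so Quorora Prefecture is on standard time, UTC+06:00.
00:22 UTC + 6h = 06:22 Quorora Prefecture.

06:22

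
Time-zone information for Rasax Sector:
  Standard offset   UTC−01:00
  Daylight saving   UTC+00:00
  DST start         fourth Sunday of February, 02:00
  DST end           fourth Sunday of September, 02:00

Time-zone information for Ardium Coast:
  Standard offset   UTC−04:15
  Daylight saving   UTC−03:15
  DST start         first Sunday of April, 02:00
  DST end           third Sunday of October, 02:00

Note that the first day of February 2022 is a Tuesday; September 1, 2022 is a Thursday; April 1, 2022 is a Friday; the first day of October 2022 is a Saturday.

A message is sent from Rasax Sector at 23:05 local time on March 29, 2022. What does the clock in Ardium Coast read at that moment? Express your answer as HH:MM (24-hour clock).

18:50

1 February 2022 is a Tuesday, so the first Sunday is February 6 and the fourth is February 27.
1 September 2022 is a Thursday, so the first Sunday is September 4 and the fourth is September 25.
March 29, 2022 lies within the daylight-saving period (27 February – 25 September), so Rasax Sector is on daylight time, UTC+00:00.
23:05 Rasax Sector − 0h = 23:05 UTC.
1 April 2022 is a Friday, so the first Sunday is April 3.
1 October 2022 is a Saturday, so the first Sunday is October 2 and the third is October 16.
At the standard offset (UTC−04:15), 23:05 UTC − 4h15m = 18:50 Ardium Coast standard time.
The standard-time date in Ardium Coast, March 29, 2022, is outside the daylight-saving period (3 April – 16 October), so Ardium Coast is on standard time, UTC−04:15.
23:05 UTC − 4h15m = 18:50 Ardium Coast.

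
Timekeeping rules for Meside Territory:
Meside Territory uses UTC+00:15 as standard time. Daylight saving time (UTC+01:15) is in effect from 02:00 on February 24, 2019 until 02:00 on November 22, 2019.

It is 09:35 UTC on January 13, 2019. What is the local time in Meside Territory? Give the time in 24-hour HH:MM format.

At the standard offset (UTC+00:15), 09:35 UTC + 0h15m = 09:50 Meside Territory standard time.
The standard-time date in Meside Territory, January 13, 2019, is outside the daylight-saving period (24 February – 22 November), so Meside Territory is on standard time, UTC+00:15.
09:35 UTC + 0h15m = 09:50 local.

09:50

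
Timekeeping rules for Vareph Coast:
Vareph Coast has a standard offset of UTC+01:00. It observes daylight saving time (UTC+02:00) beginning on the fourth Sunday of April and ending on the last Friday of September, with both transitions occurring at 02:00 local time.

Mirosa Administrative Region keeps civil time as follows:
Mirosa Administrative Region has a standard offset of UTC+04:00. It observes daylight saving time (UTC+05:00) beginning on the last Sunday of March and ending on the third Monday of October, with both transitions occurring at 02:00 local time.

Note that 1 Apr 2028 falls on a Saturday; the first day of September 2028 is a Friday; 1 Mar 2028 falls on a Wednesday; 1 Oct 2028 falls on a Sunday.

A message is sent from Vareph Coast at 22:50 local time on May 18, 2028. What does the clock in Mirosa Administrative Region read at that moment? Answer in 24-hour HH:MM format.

01:50

1 April 2028 is a Saturday, so the first Sunday is April 2 and the fourth is April 23.
1 September 2028 is a Friday, so Fridays fall on 1, 8, 15, 22, 29; the last is September 29.
Daylight saving runs 23 April – 29 September; May 18, 2028 is inside that window, so Vareph Coast is at UTC+02:00.
22:50 Vareph Coast − 2h = 20:50 UTC.
1 March 2028 is a Wednesday, so Sundays fall on 5, 12, 19, 26; the last is March 26.
1 October 2028 is a Sunday, so the first Monday is October 2 and the third is October 16.
At the standard offset (UTC+04:00), 20:50 UTC + 4h = 00:50 Mirosa Administrative Region standard time (rolling into the next day, 19 May 2028).
Daylight saving runs 26 March – 16 October; the standard-time date in Mirosa Administrative Region, May 19, 2028, is inside that window, so Mirosa Administrative Region is at UTC+05:00.
20:50 UTC + 5h = 01:50 Mirosa Administrative Region (rolling into the next day, 19 May 2028).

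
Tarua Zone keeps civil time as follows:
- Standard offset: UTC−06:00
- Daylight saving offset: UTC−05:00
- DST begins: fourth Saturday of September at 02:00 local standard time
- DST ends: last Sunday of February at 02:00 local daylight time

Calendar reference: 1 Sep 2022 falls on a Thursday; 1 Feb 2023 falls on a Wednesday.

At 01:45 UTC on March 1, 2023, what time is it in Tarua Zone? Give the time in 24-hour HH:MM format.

1 September 2022 is a Thursday, so the first Saturday is September 3 and the fourth is September 24.
1 February 2023 is a Wednesday, so Sundays fall on 5, 12, 19, 26; the last is February 26.
At the standard offset (UTC−06:00), 01:45 UTC − 6h = 19:45 Tarua Zone standard time (rolling into the previous day, 28 February 2023).
The standard-time date in Tarua Zone, February 28, 2023, does not fall between 24 September 2022 and 26 February 2023, so daylight saving is not in effect and Tarua Zone is at UTC−06:00.
01:45 UTC − 6h = 19:45 local (rolling into the previous day, 28 February 2023).

19:45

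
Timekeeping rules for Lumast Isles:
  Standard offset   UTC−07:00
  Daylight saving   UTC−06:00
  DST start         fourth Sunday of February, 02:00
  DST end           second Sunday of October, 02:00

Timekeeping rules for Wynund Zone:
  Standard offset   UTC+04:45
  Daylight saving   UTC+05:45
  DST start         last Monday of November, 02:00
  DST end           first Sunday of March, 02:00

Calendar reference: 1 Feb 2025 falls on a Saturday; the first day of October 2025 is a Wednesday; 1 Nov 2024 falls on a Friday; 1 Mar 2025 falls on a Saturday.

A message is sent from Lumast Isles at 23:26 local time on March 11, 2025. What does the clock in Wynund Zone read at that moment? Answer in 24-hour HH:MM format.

1 February 2025 is a Saturday, so the first Sunday is February 2 and the fourth is February 23.
1 October 2025 is a Wednesday, so the first Sunday is October 5 and the second is October 12.
March 11, 2025 lies within the daylight-saving period (23 February – 12 October), so Lumast Isles is on daylight time, UTC−06:00.
23:26 Lumast Isles + 6h = 05:26 UTC (rolling into the next day, 12 March 2025).
1 November 2024 is a Friday, so Mondays fall on 4, 11, 18, 25; the last is November 25.
1 March 2025 is a Saturday, so the first Sunday is March 2.
At the standard offset (UTC+04:45), 05:26 UTC + 4h45m = 10:11 Wynund Zone standard time.
Daylight saving runs 25 November 2024 – 2 March 2025; the standard-time date in Wynund Zone, March 12, 2025, is outside that window, so Wynund Zone is on standard time at UTC+04:45.
05:26 UTC + 4h45m = 10:11 Wynund Zone.

10:11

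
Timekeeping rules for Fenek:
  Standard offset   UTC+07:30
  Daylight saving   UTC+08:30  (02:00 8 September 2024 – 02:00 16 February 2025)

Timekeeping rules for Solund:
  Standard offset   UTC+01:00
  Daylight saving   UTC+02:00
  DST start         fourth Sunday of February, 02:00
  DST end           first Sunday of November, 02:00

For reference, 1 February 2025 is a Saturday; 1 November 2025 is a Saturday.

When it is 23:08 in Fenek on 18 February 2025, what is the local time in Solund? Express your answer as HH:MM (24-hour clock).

16:38

Daylight saving runs 8 September 2024 – 16 February 2025; 18 February 2025 is outside that window, so Fenek is on standard time at UTC+07:30.
23:08 Fenek − 7h30m = 15:38 UTC.
1 February 2025 is a Saturday, so the first Sunday is February 2 and the fourth is February 23.
1 November 2025 is a Saturday, so the first Sunday is November 2.
At the standard offset (UTC+01:00), 15:38 UTC + 1h = 16:38 Solund standard time.
Daylight saving runs 23 February – 2 November; the standard-time date in Solund, 18 February 2025, is outside that window, so Solund is on standard time at UTC+01:00.
15:38 UTC + 1h = 16:38 Solund.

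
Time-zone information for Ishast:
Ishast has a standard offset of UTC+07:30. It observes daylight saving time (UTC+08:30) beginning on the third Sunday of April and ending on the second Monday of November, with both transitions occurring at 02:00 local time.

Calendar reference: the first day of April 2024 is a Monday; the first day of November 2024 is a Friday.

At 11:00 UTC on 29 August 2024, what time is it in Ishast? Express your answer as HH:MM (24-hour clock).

1 April 2024 is a Monday, so the first Sunday is April 7 and the third is April 21.
1 November 2024 is a Friday, so the first Monday is November 4 and the second is November 11.
At the standard offset (UTC+07:30), 11:00 UTC + 7h30m = 18:30 Ishast standard time.
Daylight saving runs 21 April – 11 November; the standard-time date in Ishast, 29 August 2024, is inside that window, so Ishast is at UTC+08:30.
11:00 UTC + 8h30m = 19:30 local.

19:30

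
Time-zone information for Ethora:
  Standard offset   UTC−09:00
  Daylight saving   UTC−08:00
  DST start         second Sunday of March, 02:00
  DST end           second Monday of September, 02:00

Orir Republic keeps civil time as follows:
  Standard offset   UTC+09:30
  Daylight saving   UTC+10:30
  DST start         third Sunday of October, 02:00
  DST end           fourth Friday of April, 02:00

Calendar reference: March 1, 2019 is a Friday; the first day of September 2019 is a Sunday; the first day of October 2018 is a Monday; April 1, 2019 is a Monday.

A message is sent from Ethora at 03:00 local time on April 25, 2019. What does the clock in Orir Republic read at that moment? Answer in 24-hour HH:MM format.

21:30

1 March 2019 is a Friday, so the first Sunday is March 3 and the second is March 10.
1 September 2019 is a Sunday, so the first Monday is September 2 and the second is September 9.
April 25, 2019 falls between 10 March and 9 September, so daylight saving is in effect and Ethora is at UTC−08:00.
03:00 Ethora + 8h = 11:00 UTC.
1 October 2018 is a Monday, so the first Sunday is October 7 and the third is October 21.
1 April 2019 is a Monday, so the first Friday is April 5 and the fourth is April 26.
At the standard offset (UTC+09:30), 11:00 UTC + 9h30m = 20:30 Orir Republic standard time.
The standard-time date in Orir Republic, April 25, 2019, lies within the daylight-saving period (21 October 2018 – 26 April 2019), so Orir Republic is on daylight time, UTC+10:30.
11:00 UTC + 10h30m = 21:30 Orir Republic.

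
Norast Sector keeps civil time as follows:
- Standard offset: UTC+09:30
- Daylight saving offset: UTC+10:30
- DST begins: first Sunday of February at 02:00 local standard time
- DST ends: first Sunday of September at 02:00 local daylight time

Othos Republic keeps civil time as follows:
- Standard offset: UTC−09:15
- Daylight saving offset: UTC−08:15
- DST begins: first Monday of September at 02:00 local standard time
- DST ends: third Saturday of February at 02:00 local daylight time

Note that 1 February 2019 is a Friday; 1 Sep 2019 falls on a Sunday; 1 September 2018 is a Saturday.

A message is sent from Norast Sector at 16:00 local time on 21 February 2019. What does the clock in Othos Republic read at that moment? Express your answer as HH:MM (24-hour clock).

20:15

1 February 2019 is a Friday, so the first Sunday is February 3.
1 September 2019 is a Sunday, so the first Sunday is September 1.
21 February 2019 falls between 3 February and 1 September, so daylight saving is in effect and Norast Sector is at UTC+10:30.
16:00 Norast Sector − 10h30m = 05:30 UTC.
1 September 2018 is a Saturday, so the first Monday is September 3.
1 February 2019 is a Friday, so the first Saturday is February 2 and the third is February 16.
At the standard offset (UTC−09:15), 05:30 UTC − 9h15m = 20:15 Othos Republic standard time (rolling into the previous day, 20 February 2019).
The standard-time date in Othos Republic, 20 February 2019, is outside the daylight-saving period (3 September 2018 – 16 February 2019), so Othos Republic is on standard time, UTC−09:15.
05:30 UTC − 9h15m = 20:15 Othos Republic (rolling into the previous day, 20 February 2019).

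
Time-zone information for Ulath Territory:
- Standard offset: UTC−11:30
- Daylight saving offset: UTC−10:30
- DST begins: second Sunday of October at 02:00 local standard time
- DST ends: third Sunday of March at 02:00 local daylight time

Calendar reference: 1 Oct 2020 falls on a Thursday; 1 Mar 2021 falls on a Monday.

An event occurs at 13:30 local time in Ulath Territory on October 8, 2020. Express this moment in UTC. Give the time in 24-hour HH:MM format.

01:00

1 October 2020 is a Thursday, so the first Sunday is October 4 and the second is October 11.
1 March 2021 is a Monday, so the first Sunday is March 7 and the third is March 21.
Daylight saving runs 11 October 2020 – 21 March 2021; October 8, 2020 is outside that window, so Ulath Territory is on standard time at UTC−11:30.
13:30 local + 11h30m = 01:00 UTC (rolling into the next day, 9 October 2020).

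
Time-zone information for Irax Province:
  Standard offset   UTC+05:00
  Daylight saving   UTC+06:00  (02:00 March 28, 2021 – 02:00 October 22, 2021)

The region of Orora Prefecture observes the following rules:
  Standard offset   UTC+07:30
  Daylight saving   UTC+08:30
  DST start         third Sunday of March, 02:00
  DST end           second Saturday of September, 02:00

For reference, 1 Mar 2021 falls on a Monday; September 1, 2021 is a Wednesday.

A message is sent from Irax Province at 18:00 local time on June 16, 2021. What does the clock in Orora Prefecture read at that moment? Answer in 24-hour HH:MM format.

20:30

Daylight saving runs 28 March – 22 October; June 16, 2021 is inside that window, so Irax Province is at UTC+06:00.
18:00 Irax Province − 6h = 12:00 UTC.
1 March 2021 is a Monday, so the first Sunday is March 7 and the third is March 21.
1 September 2021 is a Wednesday, so the first Saturday is September 4 and the second is September 11.
At the standard offset (UTC+07:30), 12:00 UTC + 7h30m = 19:30 Orora Prefecture standard time.
The standard-time date in Orora Prefecture, June 16, 2021, falls between 21 March and 11 September, so daylight saving is in effect and Orora Prefecture is at UTC+08:30.
12:00 UTC + 8h30m = 20:30 Orora Prefecture.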